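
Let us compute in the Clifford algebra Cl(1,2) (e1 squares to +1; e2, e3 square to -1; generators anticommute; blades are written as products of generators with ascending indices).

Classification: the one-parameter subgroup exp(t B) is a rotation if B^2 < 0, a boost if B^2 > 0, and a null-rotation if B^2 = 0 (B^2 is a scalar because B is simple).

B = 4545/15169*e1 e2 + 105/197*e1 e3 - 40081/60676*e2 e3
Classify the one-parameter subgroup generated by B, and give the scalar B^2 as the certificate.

B^2 term by term: the squares give (4545/15169)^2*(e1 e2)^2 + (105/197)^2*(e1 e3)^2 + (-40081/60676)^2*(e2 e3)^2 = 20657025/230098561*(+1) + 11025/38809*(+1) + 1606486561/3681576976*(-1) = -1/16 (each basis 2-blade squares to minus the product of its generators' squares); cross terms between blades sharing an index anticommute and cancel. So B^2 = -1/16.
Answer: rotation, certificate B^2 = -1/16. B^2 = -1/16 is basis-independent, so its sign is the whole story.


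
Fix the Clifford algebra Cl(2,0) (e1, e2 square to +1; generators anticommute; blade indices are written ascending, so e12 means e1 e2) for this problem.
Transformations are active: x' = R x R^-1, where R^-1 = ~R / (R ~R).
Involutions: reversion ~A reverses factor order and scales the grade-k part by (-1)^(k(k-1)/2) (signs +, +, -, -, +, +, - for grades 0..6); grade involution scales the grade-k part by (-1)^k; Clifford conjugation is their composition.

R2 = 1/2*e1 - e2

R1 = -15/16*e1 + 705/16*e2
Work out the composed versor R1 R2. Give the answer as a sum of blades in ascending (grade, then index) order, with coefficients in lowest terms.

Distribute over the terms of R1 (each basis-blade product reordered to ascending indices, repeated generators contracted through their squares):
(-15/16*e1) R2 = -15/32 + 15/16*e12
(705/16*e2) R2 = -705/16 - 705/32*e12
Summing the partial products and collecting blades:
Answer: -1425/32 - 675/32*e12


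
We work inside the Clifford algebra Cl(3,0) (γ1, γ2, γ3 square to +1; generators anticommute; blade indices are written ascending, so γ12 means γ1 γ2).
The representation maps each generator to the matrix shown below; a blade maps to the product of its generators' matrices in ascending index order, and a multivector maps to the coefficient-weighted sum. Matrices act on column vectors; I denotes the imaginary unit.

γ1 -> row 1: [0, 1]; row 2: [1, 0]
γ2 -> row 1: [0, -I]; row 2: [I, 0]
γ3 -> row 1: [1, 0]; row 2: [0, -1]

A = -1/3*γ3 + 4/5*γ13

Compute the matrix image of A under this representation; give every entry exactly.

Bivector images (products of the table entries): rho(γ13) = rho(γ1)rho(γ3) = row 1: [0, -1]; row 2: [1, 0].
M = (-1/3)*rho(γ3) + (4/5)*rho(γ13), summed entrywise:
Answer: row 1: [-1/3, -4/5]; row 2: [4/5, 1/3]


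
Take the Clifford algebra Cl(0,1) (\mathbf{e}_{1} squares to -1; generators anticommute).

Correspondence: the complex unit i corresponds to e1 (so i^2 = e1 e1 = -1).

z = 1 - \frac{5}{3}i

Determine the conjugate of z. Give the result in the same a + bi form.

In blades: z = 1 - \frac{5}{3} e_{1}.
Conjugation here is Clifford conjugation: the scalar is fixed and the grade-1 and grade-2 blades all flip sign, giving 1 + \frac{5}{3} e_{1}; translating back:
Answer: 1 + \frac{5}{3}i


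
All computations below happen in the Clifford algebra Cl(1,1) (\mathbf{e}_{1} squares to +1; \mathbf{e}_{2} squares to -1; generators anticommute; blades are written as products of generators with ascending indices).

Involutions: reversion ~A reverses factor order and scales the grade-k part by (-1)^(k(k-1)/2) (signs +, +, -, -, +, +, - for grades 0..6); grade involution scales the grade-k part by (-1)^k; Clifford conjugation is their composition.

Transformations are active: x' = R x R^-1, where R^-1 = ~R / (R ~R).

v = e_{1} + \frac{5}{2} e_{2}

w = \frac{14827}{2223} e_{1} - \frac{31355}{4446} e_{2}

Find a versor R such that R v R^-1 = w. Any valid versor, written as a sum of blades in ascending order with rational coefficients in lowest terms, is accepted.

Sketch: the shared square -\frac{21}{4} makes R = v + w = \frac{17050}{2223} e_{1} - \frac{10120}{2223} e_{2} the natural versor; its sandwich fixes that direction, negates (v - w)/2, and sends v to w.
Answer: \frac{17050}{2223} e_{1} - \frac{10120}{2223} e_{2}


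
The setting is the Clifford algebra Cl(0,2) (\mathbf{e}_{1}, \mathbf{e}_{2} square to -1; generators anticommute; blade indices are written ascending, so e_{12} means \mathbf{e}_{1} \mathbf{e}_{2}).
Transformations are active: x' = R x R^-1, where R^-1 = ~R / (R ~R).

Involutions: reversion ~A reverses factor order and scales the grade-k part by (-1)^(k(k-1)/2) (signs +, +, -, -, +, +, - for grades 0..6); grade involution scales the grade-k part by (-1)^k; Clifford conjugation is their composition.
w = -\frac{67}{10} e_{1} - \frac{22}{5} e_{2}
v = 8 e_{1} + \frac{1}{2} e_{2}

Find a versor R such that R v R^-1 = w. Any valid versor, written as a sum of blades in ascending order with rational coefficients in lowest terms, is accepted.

The midline construction: v and w both square to -\frac{257}{4}, so reflecting in their sum \frac{13}{10} e_{1} - \frac{39}{10} e_{2} exchanges them.
Answer: \frac{13}{10} e_{1} - \frac{39}{10} e_{2}


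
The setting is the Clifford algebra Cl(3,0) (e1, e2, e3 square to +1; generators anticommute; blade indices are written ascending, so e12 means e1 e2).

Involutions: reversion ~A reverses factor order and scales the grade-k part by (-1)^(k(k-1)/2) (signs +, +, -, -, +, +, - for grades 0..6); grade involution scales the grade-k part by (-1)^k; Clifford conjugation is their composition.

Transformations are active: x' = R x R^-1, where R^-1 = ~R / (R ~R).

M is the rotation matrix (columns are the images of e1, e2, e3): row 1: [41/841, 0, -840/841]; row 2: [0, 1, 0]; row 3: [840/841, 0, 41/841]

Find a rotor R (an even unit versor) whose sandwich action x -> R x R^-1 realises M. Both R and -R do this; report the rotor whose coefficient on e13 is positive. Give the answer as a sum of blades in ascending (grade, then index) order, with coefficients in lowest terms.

Method: write R = a + b12*e12 + b13*e13 + b23*e23 with a^2 + b12^2 + b13^2 + b23^2 = 1 (so R^-1 = ~R). Expanding the columns R e_j ~R gives tr M = 4a^2 - 1 and, from the antisymmetric part, M21 - M12 = -4a*b12, M13 - M31 = 4a*b13, M32 - M23 = -4a*b23.
Here tr M = 923/841, so a^2 = (1 + tr M)/4 = 441/841 and a = ±21/29. Taking a = 21/29: M21 - M12 = 0, M13 - M31 = -1680/841, M32 - M23 = 0, giving b12 = 0, b13 = -20/29, b23 = 0, i.e. R = 21/29 - 20/29*e13.
Its e13 coefficient is negative, so report the other preimage -R.
Answer: -21/29 + 20/29*e13. Key observation: the double cover Spin(3) -> SO(3) sends R and -R to the same matrix (trace 923/841 here), so the stated sign of the e13 coefficient is what selects one sheet.


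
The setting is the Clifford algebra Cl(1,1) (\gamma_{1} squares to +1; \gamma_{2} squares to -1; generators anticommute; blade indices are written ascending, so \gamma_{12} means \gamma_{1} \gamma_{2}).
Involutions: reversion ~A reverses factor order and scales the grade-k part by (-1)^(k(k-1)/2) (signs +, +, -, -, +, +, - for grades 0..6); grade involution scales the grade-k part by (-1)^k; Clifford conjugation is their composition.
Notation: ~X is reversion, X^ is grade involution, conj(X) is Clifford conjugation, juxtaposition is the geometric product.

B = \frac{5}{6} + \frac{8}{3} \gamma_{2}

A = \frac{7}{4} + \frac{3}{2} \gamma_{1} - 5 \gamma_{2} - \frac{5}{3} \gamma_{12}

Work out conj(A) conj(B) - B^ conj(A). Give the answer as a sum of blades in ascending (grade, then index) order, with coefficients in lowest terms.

first term: \frac{355}{24} + \frac{115}{36} \gamma_{1} - \frac{1}{2} \gamma_{2} + \frac{97}{18} \gamma_{12}
second term: \frac{355}{24} - \frac{205}{36} \gamma_{1} - \frac{1}{2} \gamma_{2} - \frac{47}{18} \gamma_{12}
Answer: \frac{80}{9} \gamma_{1} + 8 \gamma_{12}


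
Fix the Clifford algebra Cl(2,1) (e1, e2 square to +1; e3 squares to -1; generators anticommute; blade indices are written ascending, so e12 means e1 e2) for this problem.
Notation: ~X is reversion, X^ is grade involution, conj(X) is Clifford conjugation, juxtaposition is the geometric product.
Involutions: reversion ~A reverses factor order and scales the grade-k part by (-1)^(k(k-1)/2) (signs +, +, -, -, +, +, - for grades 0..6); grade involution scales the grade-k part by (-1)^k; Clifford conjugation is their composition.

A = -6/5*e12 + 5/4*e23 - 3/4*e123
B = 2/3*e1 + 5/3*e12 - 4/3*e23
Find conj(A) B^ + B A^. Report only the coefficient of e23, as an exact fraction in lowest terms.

first term: -1/3 + e1 + 4/5*e2 + 5/4*e3 + 29/60*e13 + 1/2*e23 + 5/6*e123
second term: 1/3 - e1 - 4/5*e2 - 5/4*e3 + 29/60*e13 + 1/2*e23 + 5/6*e123
Answer: 1


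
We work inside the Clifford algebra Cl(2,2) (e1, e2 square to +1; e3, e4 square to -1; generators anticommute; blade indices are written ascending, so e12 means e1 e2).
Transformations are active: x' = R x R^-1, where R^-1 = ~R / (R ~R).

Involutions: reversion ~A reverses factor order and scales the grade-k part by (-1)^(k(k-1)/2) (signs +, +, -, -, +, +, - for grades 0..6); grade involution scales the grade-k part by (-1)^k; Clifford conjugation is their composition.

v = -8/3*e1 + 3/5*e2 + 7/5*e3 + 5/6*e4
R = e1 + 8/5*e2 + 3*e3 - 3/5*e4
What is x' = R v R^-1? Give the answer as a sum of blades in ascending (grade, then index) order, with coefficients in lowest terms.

~R = e1 + 8/5*e2 + 3*e3 - 3/5*e4, and R ~R = -29/5, so R^-1 = ~R / (-29/5).
R v = -811/150 + 73/15*e12 + 47/5*e13 - 23/30*e14 + 11/25*e23 + 127/75*e24 + 167/50*e34
Answer: 657/145*e1 + 5183/2175*e2 + 608/145*e3 - 8491/4350*e4


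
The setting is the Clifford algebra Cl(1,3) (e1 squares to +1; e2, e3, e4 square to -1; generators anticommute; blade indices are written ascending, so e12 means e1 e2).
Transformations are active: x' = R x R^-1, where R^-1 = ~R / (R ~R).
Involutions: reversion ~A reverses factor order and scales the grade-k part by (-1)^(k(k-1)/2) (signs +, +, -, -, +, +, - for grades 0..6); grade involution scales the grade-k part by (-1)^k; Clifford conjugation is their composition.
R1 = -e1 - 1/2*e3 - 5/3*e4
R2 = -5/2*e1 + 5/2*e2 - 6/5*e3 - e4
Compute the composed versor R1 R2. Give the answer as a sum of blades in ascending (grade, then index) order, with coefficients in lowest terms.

Distribute over the terms of R1 (each basis-blade product reordered to ascending indices, repeated generators contracted through their squares):
(-e1) R2 = 5/2 - 5/2*e12 + 6/5*e13 + e14
(-1/2*e3) R2 = -3/5 - 5/4*e13 + 5/4*e23 + 1/2*e34
(-5/3*e4) R2 = -5/3 - 25/6*e14 + 25/6*e24 - 2*e34
Summing the partial products and collecting blades:
Answer: 7/30 - 5/2*e12 - 1/20*e13 - 19/6*e14 + 5/4*e23 + 25/6*e24 - 3/2*e34


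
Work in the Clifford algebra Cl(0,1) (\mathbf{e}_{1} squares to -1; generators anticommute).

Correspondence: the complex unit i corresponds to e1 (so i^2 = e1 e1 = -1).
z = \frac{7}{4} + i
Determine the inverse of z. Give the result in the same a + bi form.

In blades: z = \frac{7}{4} + e_{1}.
With qbar = \frac{7}{4} - e_{1} (scalar fixed, mapped units negated), z qbar = \frac{65}{16} (the sum of squared coefficients), so z^-1 = qbar / (\frac{65}{16}) = \frac{28}{65} - \frac{16}{65} e_{1}; translating back:
Answer: \frac{28}{65} - \frac{16}{65}i


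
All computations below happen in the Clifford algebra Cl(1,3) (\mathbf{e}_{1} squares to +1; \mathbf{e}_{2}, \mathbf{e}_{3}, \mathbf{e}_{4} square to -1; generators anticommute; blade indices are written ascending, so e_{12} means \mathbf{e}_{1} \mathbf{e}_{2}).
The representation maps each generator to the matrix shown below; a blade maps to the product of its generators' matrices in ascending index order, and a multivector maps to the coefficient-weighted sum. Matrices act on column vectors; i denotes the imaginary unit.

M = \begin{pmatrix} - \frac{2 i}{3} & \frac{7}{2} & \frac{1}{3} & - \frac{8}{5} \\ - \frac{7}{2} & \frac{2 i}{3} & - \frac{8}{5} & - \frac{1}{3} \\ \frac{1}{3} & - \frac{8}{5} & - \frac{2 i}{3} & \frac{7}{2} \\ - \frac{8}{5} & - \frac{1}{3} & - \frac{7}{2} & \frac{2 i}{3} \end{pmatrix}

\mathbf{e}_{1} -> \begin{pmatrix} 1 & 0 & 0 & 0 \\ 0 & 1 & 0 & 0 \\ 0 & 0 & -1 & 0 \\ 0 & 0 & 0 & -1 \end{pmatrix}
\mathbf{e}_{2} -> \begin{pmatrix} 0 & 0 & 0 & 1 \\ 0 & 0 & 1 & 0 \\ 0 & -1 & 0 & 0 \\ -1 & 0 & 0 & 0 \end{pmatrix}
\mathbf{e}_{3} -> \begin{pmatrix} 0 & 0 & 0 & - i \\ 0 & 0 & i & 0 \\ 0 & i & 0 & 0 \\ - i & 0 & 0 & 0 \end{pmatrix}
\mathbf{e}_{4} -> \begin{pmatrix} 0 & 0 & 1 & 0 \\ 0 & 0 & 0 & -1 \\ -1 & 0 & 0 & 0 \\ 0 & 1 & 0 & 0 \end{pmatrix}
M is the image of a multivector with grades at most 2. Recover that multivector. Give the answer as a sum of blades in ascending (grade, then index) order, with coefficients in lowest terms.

Method: the blade images are trace-orthogonal — tr(rho(e_A) rho(e_B)^-1) = 4 if A = B and 0 otherwise — and rho(e_A)^-1 = (e_A)^2 * rho(e_A) with (e_A)^2 = +1 or -1, so the coefficient of e_A in the preimage is (e_A)^2 * tr(M rho(e_A))/4.
Nonzero projections over blades of grade <= 2: e_{12}: (e_{12})^2 = +1, tr(M rho(e_{12})) = - \frac{32}{5}, coefficient -\frac{8}{5}; e_{14}: (e_{14})^2 = +1, tr(M rho(e_{14})) = \frac{4}{3}, coefficient \frac{1}{3}; e_{23}: (e_{23})^2 = -1, tr(M rho(e_{23})) = - \frac{8}{3}, coefficient \frac{2}{3}; e_{24}: (e_{24})^2 = -1, tr(M rho(e_{24})) = -14, coefficient \frac{7}{2}. Every other blade of grade <= 2 projects to 0.
Answer: -\frac{8}{5} e_{12} + \frac{1}{3} e_{14} + \frac{2}{3} e_{23} + \frac{7}{2} e_{24}


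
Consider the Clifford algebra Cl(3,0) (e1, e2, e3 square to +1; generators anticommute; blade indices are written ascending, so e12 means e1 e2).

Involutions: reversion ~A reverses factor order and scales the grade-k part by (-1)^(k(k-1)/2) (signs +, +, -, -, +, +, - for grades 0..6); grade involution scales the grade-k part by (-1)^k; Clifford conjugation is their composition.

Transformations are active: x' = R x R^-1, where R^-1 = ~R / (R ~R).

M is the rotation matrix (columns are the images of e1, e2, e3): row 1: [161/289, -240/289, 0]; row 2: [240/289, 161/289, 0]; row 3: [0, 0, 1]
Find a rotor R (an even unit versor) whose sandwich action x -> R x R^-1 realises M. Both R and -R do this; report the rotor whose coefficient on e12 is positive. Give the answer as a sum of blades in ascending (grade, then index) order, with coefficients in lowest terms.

Method: write R = a + b12*e12 + b13*e13 + b23*e23 with a^2 + b12^2 + b13^2 + b23^2 = 1 (so R^-1 = ~R). Expanding the columns R e_j ~R gives tr M = 4a^2 - 1 and, from the antisymmetric part, M21 - M12 = -4a*b12, M13 - M31 = 4a*b13, M32 - M23 = -4a*b23.
Here tr M = 611/289, so a^2 = (1 + tr M)/4 = 225/289 and a = ±15/17. Taking a = 15/17: M21 - M12 = 480/289, M13 - M31 = 0, M32 - M23 = 0, giving b12 = -8/17, b13 = 0, b23 = 0, i.e. R = 15/17 - 8/17*e12.
Its e12 coefficient is negative, so report the other preimage -R.
Answer: -15/17 + 8/17*e12. Note: both R and -R realise this M (trace 611/289); the covering map identifies them, and the e12-coefficient sign is the tie-breaker.


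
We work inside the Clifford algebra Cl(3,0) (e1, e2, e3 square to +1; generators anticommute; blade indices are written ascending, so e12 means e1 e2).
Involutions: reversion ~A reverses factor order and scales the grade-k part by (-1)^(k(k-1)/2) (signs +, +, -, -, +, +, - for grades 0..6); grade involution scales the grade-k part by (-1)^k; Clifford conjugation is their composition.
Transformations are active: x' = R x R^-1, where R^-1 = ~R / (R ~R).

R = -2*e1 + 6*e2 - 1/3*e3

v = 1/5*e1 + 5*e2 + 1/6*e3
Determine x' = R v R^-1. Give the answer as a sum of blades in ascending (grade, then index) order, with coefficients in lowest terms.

~R = -2*e1 + 6*e2 - 1/3*e3, and R ~R = 361/9, so R^-1 = ~R / (361/9).
R v = 2659/90 - 56/5*e12 - 4/15*e13 + 8/3*e23
Answer: -5679/1805*e1 + 6929/1805*e2 - 7123/10830*e3


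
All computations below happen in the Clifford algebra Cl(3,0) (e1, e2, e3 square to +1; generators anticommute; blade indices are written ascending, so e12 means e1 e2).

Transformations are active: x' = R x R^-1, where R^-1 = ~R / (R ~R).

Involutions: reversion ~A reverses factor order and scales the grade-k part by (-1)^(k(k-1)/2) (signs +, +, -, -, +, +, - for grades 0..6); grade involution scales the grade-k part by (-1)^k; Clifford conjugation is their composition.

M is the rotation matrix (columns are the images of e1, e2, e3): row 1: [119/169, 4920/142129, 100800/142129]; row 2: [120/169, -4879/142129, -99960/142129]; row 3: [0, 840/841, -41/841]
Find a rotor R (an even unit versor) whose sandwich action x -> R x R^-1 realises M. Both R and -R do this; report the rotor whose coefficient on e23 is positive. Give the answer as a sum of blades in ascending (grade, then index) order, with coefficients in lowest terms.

Method: write R = a + b12*e12 + b13*e13 + b23*e23 with a^2 + b12^2 + b13^2 + b23^2 = 1 (so R^-1 = ~R). Expanding the columns R e_j ~R gives tr M = 4a^2 - 1 and, from the antisymmetric part, M21 - M12 = -4a*b12, M13 - M31 = 4a*b13, M32 - M23 = -4a*b23.
Here tr M = 88271/142129, so a^2 = (1 + tr M)/4 = 57600/142129 and a = ±240/377. Taking a = 240/377: M21 - M12 = 96000/142129, M13 - M31 = 100800/142129, M32 - M23 = 241920/142129, giving b12 = -100/377, b13 = 105/377, b23 = -252/377, i.e. R = 240/377 - 100/377*e12 + 105/377*e13 - 252/377*e23.
Its e23 coefficient is negative, so report the other preimage -R.
Answer: -240/377 + 100/377*e12 - 105/377*e13 + 252/377*e23. Recall the cover is two-to-one: with M of trace 88271/142129, both preimages act alike, and the stated e23 sign chooses the sheet.


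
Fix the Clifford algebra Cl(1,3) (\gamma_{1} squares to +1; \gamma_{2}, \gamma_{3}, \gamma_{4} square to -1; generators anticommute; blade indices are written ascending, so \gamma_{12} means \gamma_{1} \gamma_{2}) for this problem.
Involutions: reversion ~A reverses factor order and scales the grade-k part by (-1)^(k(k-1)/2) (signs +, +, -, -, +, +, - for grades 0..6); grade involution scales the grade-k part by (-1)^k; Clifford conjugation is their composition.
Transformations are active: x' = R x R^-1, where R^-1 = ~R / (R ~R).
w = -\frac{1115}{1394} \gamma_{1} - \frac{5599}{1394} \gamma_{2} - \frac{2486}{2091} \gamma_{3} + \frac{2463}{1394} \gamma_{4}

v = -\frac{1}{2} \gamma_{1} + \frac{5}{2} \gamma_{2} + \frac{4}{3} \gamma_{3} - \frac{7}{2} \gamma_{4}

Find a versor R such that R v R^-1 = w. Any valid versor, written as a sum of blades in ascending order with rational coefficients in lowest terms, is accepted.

Sketch: the shared square -\frac{721}{36} makes R = v + w = -\frac{906}{697} \gamma_{1} - \frac{1057}{697} \gamma_{2} + \frac{302}{2091} \gamma_{3} - \frac{1208}{697} \gamma_{4} the natural versor; its sandwich fixes that direction, negates (v - w)/2, and sends v to w.
Answer: -\frac{906}{697} \gamma_{1} - \frac{1057}{697} \gamma_{2} + \frac{302}{2091} \gamma_{3} - \frac{1208}{697} \gamma_{4}


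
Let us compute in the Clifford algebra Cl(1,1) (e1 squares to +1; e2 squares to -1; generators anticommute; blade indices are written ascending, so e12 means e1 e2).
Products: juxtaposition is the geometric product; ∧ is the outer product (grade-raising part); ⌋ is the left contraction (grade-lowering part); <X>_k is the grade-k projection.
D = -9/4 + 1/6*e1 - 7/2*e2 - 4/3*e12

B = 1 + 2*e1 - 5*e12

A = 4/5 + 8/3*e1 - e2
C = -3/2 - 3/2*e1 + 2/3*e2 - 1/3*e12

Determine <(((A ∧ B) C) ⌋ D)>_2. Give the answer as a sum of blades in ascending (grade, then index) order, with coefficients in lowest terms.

step 1: 4/5 + 64/15*e1 - e2 - 2*e12
step 2: -94/15 - 89/15*e1 - 43/18*e2 + 367/90*e12
step 3: -371/540 + 289/135*e1 + 1343/45*e2 + 376/45*e12
step 4: 376/45*e12
Answer: 376/45*e12


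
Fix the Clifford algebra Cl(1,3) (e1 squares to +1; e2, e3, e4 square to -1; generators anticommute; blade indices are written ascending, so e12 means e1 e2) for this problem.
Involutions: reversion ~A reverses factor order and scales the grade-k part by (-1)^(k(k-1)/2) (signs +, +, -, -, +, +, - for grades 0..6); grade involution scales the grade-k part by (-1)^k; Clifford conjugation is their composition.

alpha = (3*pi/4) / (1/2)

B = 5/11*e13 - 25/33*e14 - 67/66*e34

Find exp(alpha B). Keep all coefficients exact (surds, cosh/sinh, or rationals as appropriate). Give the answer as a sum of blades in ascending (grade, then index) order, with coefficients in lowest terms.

B^2 term by term: the squares give (5/11)^2*(e13)^2 + (-25/33)^2*(e14)^2 + (-67/66)^2*(e34)^2 = 25/121*(+1) + 625/1089*(+1) + 4489/4356*(-1) = -1/4 (each basis 2-blade squares to minus the product of its generators' squares); cross terms between blades sharing an index anticommute and cancel. So B^2 = -1/4.
B^2 = -1/4 — circular case — the even/odd split gives cos and sin: l = 1/2, alpha*l = 3*pi/4, so exp(alpha B) = cos(3*pi/4) + (sin(3*pi/4)/(1/2))*B = -sqrt(2)/2 + (sqrt(2))*B.
Answer: -sqrt(2)/2 + 5*sqrt(2)/11*e13 - 25*sqrt(2)/33*e14 - 67*sqrt(2)/66*e34


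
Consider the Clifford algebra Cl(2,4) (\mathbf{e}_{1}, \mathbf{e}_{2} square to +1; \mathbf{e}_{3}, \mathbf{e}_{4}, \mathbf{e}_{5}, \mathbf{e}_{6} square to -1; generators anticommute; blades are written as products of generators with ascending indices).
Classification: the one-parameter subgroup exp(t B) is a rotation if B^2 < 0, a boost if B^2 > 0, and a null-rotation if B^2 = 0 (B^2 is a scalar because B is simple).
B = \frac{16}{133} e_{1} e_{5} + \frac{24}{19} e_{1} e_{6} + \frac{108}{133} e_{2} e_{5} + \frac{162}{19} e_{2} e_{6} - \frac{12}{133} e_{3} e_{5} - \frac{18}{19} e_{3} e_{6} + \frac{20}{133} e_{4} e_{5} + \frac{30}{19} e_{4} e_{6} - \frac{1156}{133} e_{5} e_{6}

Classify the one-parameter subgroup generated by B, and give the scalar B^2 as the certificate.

B^2 term by term: the squares give (\frac{16}{133})^2*(e_{1} e_{5})^2 + (\frac{24}{19})^2*(e_{1} e_{6})^2 + (\frac{108}{133})^2*(e_{2} e_{5})^2 + (\frac{162}{19})^2*(e_{2} e_{6})^2 + (-\frac{12}{133})^2*(e_{3} e_{5})^2 + (-\frac{18}{19})^2*(e_{3} e_{6})^2 + (\frac{20}{133})^2*(e_{4} e_{5})^2 + (\frac{30}{19})^2*(e_{4} e_{6})^2 + (-\frac{1156}{133})^2*(e_{5} e_{6})^2 = \frac{256}{17689}*(+1) + \frac{576}{361}*(+1) + \frac{11664}{17689}*(+1) + \frac{26244}{361}*(+1) + \frac{144}{17689}*(-1) + \frac{324}{361}*(-1) + \frac{400}{17689}*(-1) + \frac{900}{361}*(-1) + \frac{1336336}{17689}*(-1) = -4 (each basis 2-blade squares to minus the product of its generators' squares); cross terms between blades sharing an index anticommute and cancel; the commuting (index-disjoint) pairs give grade-4 terms 2*c*c'*(blade product), which cancel blade by blade — e_{1} e_{2} e_{5} e_{6}: -\frac{5184}{2527} + \frac{5184}{2527} = 0; e_{1} e_{3} e_{5} e_{6}: \frac{576}{2527} - \frac{576}{2527} = 0; e_{1} e_{4} e_{5} e_{6}: -\frac{960}{2527} + \frac{960}{2527} = 0; e_{2} e_{3} e_{5} e_{6}: \frac{3888}{2527} - \frac{3888}{2527} = 0; e_{2} e_{4} e_{5} e_{6}: -\frac{6480}{2527} + \frac{6480}{2527} = 0; e_{3} e_{4} e_{5} e_{6}: \frac{720}{2527} - \frac{720}{2527} = 0 — confirming B is simple. So B^2 = -4.
Answer: rotation, certificate B^2 = -4. No conjugation can change B^2 = -4; the sign gives the class.


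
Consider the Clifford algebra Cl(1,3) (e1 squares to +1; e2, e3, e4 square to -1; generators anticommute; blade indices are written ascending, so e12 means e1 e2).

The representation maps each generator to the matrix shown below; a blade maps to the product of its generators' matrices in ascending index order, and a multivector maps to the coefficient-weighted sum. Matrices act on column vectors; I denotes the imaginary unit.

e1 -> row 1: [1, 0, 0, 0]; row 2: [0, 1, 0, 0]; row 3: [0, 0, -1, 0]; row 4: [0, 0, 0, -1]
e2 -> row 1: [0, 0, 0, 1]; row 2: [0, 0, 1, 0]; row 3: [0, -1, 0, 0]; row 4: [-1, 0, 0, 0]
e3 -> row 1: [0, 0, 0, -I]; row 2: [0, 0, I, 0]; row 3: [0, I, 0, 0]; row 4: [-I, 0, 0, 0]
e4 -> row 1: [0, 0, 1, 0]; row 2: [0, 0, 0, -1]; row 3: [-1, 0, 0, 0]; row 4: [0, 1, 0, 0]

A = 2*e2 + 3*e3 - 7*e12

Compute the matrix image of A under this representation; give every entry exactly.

Bivector images (products of the table entries): rho(e12) = rho(e1)rho(e2) = row 1: [0, 0, 0, 1]; row 2: [0, 0, 1, 0]; row 3: [0, 1, 0, 0]; row 4: [1, 0, 0, 0].
M = (2)*rho(e2) + (3)*rho(e3) + (-7)*rho(e12), summed entrywise:
Answer: row 1: [0, 0, 0, -5 - 3*I]; row 2: [0, 0, -5 + 3*I, 0]; row 3: [0, -9 + 3*I, 0, 0]; row 4: [-9 - 3*I, 0, 0, 0]


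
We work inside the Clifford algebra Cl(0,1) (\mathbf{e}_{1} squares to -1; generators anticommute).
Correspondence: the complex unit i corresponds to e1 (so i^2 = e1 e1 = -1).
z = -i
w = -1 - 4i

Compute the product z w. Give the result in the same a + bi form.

In blades: z = -e_{1}, w = -1 - 4 e_{1}.
Distribute z over w term by term (generator squares from the signature, products reordered to ascending indices): (-e_{1})*w = -4 + e_{1}.
Sum: -4 + e_{1}; translating back through the correspondence:
Answer: -4 + i


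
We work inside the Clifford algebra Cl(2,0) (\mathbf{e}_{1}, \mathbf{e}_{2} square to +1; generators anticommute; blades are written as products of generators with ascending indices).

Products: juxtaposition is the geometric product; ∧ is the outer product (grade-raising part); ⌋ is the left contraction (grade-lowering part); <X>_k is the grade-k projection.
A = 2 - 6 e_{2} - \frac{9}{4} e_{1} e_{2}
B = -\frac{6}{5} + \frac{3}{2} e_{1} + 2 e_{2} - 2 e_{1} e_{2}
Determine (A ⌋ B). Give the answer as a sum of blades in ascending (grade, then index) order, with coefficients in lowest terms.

step 1: -\frac{189}{10} - 9 e_{1} + 4 e_{2} - 4 e_{1} e_{2}
Answer: -\frac{189}{10} - 9 e_{1} + 4 e_{2} - 4 e_{1} e_{2}


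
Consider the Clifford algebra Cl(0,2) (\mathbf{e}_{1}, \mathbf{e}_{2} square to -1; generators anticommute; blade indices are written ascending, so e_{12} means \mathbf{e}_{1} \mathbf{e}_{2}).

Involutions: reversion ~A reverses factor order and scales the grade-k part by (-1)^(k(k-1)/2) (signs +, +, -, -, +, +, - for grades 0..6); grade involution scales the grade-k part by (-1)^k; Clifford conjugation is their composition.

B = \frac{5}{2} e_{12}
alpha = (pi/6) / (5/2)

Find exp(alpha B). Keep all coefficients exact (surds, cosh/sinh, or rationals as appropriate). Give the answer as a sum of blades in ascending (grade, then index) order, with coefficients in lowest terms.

B^2 = (\frac{5}{2})^2*(e_{12})^2 = \frac{25}{4}*(-1) = -\frac{25}{4} (a basis 2-blade squares to minus the product of its generators' squares).
B^2 = -\frac{25}{4} — circular case — the even/odd split gives cos and sin: l = \frac{5}{2}, alpha*l = \frac{\pi}{6}, so exp(alpha B) = cos(\frac{\pi}{6}) + (sin(\frac{\pi}{6})/(\frac{5}{2}))*B = \frac{\sqrt{3}}{2} + (\frac{1}{5})*B.
Answer: \frac{\sqrt{3}}{2} + \frac{1}{2} e_{12}


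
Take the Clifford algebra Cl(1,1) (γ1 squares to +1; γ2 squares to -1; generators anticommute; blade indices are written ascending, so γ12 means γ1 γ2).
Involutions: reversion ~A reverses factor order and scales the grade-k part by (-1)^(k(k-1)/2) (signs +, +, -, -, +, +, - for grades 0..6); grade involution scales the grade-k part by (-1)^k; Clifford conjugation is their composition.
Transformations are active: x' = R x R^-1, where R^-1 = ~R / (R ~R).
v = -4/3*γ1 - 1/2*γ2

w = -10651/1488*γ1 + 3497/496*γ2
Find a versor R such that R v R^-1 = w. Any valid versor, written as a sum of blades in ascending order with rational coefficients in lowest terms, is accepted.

Why this works: both vectors square to 55/36, so q(v) = q(w) and R = v + w = -12635/1488*γ1 + 3249/496*γ2 carries v to w — its own direction survives, the complement (v - w)/2 flips.
Answer: -12635/1488*γ1 + 3249/496*γ2


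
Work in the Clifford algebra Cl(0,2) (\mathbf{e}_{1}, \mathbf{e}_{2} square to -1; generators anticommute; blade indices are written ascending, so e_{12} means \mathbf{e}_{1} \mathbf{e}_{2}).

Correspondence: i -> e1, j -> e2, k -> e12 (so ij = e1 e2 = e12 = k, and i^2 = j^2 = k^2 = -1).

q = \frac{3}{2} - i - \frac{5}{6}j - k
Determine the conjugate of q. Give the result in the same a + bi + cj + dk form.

In blades: q = \frac{3}{2} - e_{1} - \frac{5}{6} e_{2} - e_{12}.
Conjugation here is Clifford conjugation: the scalar is fixed and the grade-1 and grade-2 blades all flip sign, giving \frac{3}{2} + e_{1} + \frac{5}{6} e_{2} + e_{12}; translating back:
Answer: \frac{3}{2} + i + \frac{5}{6}j + k


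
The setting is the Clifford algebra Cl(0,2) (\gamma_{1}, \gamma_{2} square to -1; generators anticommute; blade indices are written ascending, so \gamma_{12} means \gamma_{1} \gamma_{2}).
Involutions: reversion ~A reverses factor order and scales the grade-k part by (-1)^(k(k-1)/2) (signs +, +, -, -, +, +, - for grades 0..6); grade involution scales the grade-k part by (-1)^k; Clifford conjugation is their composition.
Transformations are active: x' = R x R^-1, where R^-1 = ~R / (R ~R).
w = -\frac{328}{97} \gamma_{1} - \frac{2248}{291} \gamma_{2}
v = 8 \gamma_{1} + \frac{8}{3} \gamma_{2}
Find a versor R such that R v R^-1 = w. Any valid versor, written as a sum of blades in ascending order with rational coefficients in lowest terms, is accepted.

The midline construction: v and w both square to -\frac{640}{9}, so reflecting in their sum \frac{448}{97} \gamma_{1} - \frac{1472}{291} \gamma_{2} exchanges them.
Answer: \frac{448}{97} \gamma_{1} - \frac{1472}{291} \gamma_{2}


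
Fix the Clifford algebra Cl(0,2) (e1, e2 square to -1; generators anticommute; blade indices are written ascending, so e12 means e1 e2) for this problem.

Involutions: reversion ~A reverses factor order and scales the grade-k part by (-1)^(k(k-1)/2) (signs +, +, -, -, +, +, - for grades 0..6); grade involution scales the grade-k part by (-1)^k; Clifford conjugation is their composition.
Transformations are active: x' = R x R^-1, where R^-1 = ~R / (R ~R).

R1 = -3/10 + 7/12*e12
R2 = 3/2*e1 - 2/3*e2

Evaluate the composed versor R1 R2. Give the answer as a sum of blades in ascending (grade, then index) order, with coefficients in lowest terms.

Distribute over the terms of R1 (each basis-blade product reordered to ascending indices, repeated generators contracted through their squares):
(-3/10) R2 = -9/20*e1 + 1/5*e2
(7/12*e12) R2 = 7/18*e1 + 7/8*e2
Summing the partial products and collecting blades:
Answer: -11/180*e1 + 43/40*e2


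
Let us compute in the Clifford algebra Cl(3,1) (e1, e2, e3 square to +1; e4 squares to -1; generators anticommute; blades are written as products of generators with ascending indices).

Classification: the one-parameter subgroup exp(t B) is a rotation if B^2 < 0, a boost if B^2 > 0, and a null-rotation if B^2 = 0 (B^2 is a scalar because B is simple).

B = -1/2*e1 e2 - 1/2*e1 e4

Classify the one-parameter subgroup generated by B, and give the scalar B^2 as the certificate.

B^2 term by term: the squares give (-1/2)^2*(e1 e2)^2 + (-1/2)^2*(e1 e4)^2 = 1/4*(-1) + 1/4*(+1) = 0 (each basis 2-blade squares to minus the product of its generators' squares); cross terms between blades sharing an index anticommute and cancel. So B^2 = 0.
Answer: null-rotation, certificate B^2 = 0. One invariant decides it: the square 0 survives every conjugation, and its sign is exactly the classification.


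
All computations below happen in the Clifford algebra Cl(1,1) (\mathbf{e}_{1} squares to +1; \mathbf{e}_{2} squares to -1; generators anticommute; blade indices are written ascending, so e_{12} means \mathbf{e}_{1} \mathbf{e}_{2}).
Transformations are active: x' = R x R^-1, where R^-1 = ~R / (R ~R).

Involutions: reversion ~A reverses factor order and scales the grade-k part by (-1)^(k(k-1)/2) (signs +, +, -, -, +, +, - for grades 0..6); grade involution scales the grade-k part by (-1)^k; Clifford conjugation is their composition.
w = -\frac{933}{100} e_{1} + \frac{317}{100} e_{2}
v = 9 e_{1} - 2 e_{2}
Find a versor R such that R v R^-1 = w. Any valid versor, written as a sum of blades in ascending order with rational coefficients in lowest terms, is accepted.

Sketch: the shared square 77 makes R = v + w = -\frac{33}{100} e_{1} + \frac{117}{100} e_{2} the natural versor; its sandwich fixes that direction, negates (v - w)/2, and sends v to w.
Answer: -\frac{33}{100} e_{1} + \frac{117}{100} e_{2}


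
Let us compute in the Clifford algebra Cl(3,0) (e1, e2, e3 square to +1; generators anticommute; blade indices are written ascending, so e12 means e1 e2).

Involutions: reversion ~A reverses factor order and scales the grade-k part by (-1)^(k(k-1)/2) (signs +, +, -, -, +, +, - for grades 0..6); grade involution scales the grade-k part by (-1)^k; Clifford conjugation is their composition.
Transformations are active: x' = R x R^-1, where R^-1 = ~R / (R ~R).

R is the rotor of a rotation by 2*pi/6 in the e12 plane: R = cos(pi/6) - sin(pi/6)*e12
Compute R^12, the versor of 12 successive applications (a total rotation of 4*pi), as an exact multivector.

Half-angle bookkeeping: 12 applications in e12 add up to rotor phase 12*pi/6 = 2*pi, so R^12 = cos(2*pi) - sin(2*pi)*e12.
cos(2*pi) = 1 and sin(2*pi) = 0, so R^12 = 1. The total rotation 4*pi is 2 full turns, so every vector returns to itself, yet the rotor is +1, back on the identity sheet (an even number of 2*pi turns).
Answer: 1


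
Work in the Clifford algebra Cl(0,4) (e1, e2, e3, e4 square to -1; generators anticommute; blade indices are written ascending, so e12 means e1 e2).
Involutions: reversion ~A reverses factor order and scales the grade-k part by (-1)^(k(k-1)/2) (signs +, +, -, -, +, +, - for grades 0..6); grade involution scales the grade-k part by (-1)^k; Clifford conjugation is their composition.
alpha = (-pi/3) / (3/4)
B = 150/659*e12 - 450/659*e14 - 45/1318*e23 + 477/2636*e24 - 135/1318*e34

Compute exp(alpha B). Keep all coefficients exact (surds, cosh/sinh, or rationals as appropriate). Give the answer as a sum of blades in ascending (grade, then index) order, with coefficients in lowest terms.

B^2 term by term: the squares give (150/659)^2*(e12)^2 + (-450/659)^2*(e14)^2 + (-45/1318)^2*(e23)^2 + (477/2636)^2*(e24)^2 + (-135/1318)^2*(e34)^2 = 22500/434281*(-1) + 202500/434281*(-1) + 2025/1737124*(-1) + 227529/6948496*(-1) + 18225/1737124*(-1) = -9/16 (each basis 2-blade squares to minus the product of its generators' squares); cross terms between blades sharing an index anticommute and cancel; the commuting (index-disjoint) pairs give grade-4 terms 2*c*c'*(blade product), which cancel blade by blade — e1234: -20250/434281 + 20250/434281 = 0 — confirming B is simple. So B^2 = -9/16.
B^2 = -9/16 — B^2 < 0, so the exponential closes trigonometrically: l = 3/4, alpha*l = -pi/3, so exp(alpha B) = cos(-pi/3) + (sin(-pi/3)/(3/4))*B = 1/2 + (-2*sqrt(3)/3)*B.
Answer: 1/2 - 100*sqrt(3)/659*e12 + 300*sqrt(3)/659*e14 + 15*sqrt(3)/659*e23 - 159*sqrt(3)/1318*e24 + 45*sqrt(3)/659*e34


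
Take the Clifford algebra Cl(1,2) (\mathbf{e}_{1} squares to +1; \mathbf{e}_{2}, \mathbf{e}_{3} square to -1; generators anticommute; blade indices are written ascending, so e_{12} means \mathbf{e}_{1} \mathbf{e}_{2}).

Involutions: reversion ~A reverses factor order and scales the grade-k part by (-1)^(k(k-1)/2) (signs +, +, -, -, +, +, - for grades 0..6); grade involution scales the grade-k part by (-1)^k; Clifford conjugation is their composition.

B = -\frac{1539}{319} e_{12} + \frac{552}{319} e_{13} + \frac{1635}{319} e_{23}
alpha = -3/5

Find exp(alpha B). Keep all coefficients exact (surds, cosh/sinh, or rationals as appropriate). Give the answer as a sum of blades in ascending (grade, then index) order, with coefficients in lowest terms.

B^2 term by term: the squares give (-\frac{1539}{319})^2*(e_{12})^2 + (\frac{552}{319})^2*(e_{13})^2 + (\frac{1635}{319})^2*(e_{23})^2 = \frac{2368521}{101761}*(+1) + \frac{304704}{101761}*(+1) + \frac{2673225}{101761}*(-1) = 0 (each basis 2-blade squares to minus the product of its generators' squares); cross terms between blades sharing an index anticommute and cancel. So B^2 = 0.
B^2 = 0, so the series truncates immediately: exp(alpha B) = 1 + alpha B (parabolic case).
Answer: 1 + \frac{4617}{1595} e_{12} - \frac{1656}{1595} e_{13} - \frac{981}{319} e_{23}


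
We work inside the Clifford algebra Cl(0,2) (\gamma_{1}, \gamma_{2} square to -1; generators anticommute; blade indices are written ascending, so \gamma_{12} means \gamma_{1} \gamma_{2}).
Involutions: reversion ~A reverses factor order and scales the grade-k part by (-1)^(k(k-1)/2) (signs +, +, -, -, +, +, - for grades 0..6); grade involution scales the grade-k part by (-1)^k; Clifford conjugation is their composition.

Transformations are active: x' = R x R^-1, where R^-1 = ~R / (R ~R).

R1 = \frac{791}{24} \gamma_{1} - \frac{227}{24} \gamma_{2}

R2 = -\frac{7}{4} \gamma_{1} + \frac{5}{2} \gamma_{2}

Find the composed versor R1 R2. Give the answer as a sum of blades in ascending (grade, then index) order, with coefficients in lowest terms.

Distribute over the terms of R1 (each basis-blade product reordered to ascending indices, repeated generators contracted through their squares):
(\frac{791}{24} \gamma_{1}) R2 = \frac{5537}{96} + \frac{3955}{48} \gamma_{12}
(-\frac{227}{24} \gamma_{2}) R2 = \frac{1135}{48} - \frac{1589}{96} \gamma_{12}
Summing the partial products and collecting blades:
Answer: \frac{7807}{96} + \frac{2107}{32} \gamma_{12}


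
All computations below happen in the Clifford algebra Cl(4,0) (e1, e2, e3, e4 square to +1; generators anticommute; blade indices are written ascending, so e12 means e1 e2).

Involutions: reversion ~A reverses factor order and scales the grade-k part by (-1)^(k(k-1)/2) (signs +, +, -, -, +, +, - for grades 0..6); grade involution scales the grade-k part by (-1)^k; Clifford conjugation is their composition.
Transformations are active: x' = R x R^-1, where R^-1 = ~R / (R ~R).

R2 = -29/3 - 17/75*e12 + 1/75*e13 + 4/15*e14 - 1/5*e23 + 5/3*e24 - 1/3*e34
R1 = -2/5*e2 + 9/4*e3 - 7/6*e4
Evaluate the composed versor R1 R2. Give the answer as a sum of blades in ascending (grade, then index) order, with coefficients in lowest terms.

Distribute over the terms of R1 (each basis-blade product reordered to ascending indices, repeated generators contracted through their squares):
(-2/5*e2) R2 = -34/375*e1 + 58/15*e2 + 2/25*e3 - 2/3*e4 + 2/375*e123 + 8/75*e124 + 2/15*e234
(9/4*e3) R2 = -3/100*e1 + 9/20*e2 - 87/4*e3 - 3/4*e4 - 51/100*e123 - 3/5*e134 - 15/4*e234
(-7/6*e4) R2 = 14/45*e1 + 35/18*e2 - 7/18*e3 + 203/18*e4 + 119/450*e124 - 7/450*e134 + 7/30*e234
Summing the partial products and collecting blades:
Answer: 857/4500*e1 + 1127/180*e2 - 19853/900*e3 + 355/36*e4 - 757/1500*e123 + 167/450*e124 - 277/450*e134 - 203/60*e234


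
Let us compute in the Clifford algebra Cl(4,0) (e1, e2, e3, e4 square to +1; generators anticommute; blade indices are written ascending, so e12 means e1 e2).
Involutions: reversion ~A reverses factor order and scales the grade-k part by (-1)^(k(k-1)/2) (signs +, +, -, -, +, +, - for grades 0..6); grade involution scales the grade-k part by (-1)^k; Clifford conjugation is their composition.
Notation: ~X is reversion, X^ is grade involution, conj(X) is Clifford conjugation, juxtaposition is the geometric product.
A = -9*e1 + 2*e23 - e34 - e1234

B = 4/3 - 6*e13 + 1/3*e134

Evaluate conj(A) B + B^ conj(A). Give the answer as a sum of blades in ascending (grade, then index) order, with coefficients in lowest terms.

first term: 35/3*e1 - 1/3*e2 - 54*e3 + 12*e12 + 6*e14 - 8/3*e23 + 6*e24 + 13/3*e34 - 2/3*e124 - 4/3*e1234
second term: 37/3*e1 - 1/3*e2 + 54*e3 - 12*e12 - 6*e14 - 8/3*e23 + 6*e24 - 5/3*e34 - 2/3*e124 - 4/3*e1234
Answer: 24*e1 - 2/3*e2 - 16/3*e23 + 12*e24 + 8/3*e34 - 4/3*e124 - 8/3*e1234


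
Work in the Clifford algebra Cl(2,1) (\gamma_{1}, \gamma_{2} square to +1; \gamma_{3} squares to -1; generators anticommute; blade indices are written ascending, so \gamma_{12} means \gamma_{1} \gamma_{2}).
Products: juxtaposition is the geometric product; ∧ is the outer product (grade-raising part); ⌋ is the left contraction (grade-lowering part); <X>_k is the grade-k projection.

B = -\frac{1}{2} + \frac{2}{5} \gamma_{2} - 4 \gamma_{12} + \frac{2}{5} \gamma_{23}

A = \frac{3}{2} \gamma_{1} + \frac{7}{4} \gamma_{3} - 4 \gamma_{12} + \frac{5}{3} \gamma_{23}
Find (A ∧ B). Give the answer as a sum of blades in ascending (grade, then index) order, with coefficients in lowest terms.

step 1: -\frac{3}{4} \gamma_{1} - \frac{7}{8} \gamma_{3} + \frac{13}{5} \gamma_{12} - \frac{23}{15} \gamma_{23} - \frac{32}{5} \gamma_{123}
Answer: -\frac{3}{4} \gamma_{1} - \frac{7}{8} \gamma_{3} + \frac{13}{5} \gamma_{12} - \frac{23}{15} \gamma_{23} - \frac{32}{5} \gamma_{123}
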